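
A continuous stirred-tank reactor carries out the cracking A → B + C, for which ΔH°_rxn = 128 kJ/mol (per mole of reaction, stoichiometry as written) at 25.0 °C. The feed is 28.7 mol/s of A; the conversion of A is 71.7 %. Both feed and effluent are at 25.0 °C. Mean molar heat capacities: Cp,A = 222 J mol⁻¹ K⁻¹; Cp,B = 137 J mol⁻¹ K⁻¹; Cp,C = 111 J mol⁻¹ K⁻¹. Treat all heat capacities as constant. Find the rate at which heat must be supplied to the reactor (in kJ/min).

Q_in = 158000 kJ/min

Extent of reaction ξ = 0.717 × 28.7 = 20.578 mol/s
Reaction term: ξ·ΔH°_rxn = 20.578 × 128 = 2634 kJ/s
Q = ΔH = 2634 kJ/s = 2634 kW
Heat supplied = 158040 kJ/min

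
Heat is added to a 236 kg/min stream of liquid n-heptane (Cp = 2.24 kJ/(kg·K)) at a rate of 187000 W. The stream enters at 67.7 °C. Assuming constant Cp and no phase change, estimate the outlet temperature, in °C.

T_out = 88.9 °C

Q = 187000 W = 11220 kJ/min
ΔT = Q/(ṁ·Cp) = 11220/(236×2.24) = 21.224 K
T_out = 67.7 + 21.224 = 88.924 °C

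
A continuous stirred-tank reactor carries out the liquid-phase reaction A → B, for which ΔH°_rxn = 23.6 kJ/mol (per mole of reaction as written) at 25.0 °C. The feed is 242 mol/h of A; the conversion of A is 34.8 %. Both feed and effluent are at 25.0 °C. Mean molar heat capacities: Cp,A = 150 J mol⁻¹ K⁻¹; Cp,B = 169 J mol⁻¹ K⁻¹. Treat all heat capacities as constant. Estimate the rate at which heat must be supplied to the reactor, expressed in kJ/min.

Extent of reaction ξ = 0.348 × 242 = 84.216 mol/h
Reaction term: ξ·ΔH°_rxn = 84.216 × 23.6 = 1987.5 kJ/h
Q = ΔH = 1987.5 kJ/h = 0.55208 kW
Heat supplied = 33.125 kJ/min

Q_in = 33.1 kJ/min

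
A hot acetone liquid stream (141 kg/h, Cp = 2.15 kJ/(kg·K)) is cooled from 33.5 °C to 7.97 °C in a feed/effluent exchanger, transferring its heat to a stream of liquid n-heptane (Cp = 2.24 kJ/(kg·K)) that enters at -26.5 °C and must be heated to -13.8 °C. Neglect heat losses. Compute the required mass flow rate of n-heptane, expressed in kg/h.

ṁ_c = 272 kg/h

Heat released by hot stream: Q = 141 × 2.15 × (33.5 − 7.97) = 7739.4 kJ/h
Energy balance on cold side (adiabatic exchanger): Q = ṁ_c·Cp_c·(T_c,out − T_c,in)
ṁ_c = 7739.4 / [2.24 × (-13.8 − -26.5)] = 272.05 kg/h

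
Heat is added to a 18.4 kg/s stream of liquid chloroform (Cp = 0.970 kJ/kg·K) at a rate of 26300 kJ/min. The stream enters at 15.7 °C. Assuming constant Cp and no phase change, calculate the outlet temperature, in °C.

Q = 26300 kJ/min = 438.33 kJ/s
ΔT = Q/(ṁ·Cp) = 438.33/(18.4×0.970) = 24.559 K
T_out = 15.7 + 24.559 = 40.259 °C

T_out = 40.3 °C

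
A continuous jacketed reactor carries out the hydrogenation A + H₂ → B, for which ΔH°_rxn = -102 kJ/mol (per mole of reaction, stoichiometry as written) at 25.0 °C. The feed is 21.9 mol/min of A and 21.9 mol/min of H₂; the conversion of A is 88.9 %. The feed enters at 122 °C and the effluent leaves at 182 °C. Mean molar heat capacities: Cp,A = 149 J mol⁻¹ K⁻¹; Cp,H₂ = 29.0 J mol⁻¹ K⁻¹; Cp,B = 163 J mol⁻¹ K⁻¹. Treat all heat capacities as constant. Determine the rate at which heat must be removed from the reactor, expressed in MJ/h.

Q_out = 108 MJ/h

Extent of reaction ξ = 0.889 × 21.9 = 19.469 mol/min
Reaction term: ξ·ΔH°_rxn = 19.469 × -102 = -1985.8 kJ/min
Sensible, feed 122→25 °C: -378.13 kJ/min
Outlet flows (mol/min): A 2.4309, H₂ 2.4309, B 19.469
Sensible, products 25→182 °C: 566.17 kJ/min
Q = ΔH = -1797.8 kJ/min = -29.963 kW
Heat removed = 107.87 MJ/h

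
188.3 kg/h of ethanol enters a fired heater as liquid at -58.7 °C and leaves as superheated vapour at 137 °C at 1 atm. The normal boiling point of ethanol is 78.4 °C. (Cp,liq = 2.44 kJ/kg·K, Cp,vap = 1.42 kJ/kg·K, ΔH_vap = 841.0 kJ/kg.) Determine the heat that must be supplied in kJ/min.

Q = 3950 kJ/min

liquid -58.7→78.4 °C: 334.52 kJ/kg
vaporisation at 78.4 °C: 841 kJ/kg
vapour 78.4→137 °C: 83.212 kJ/kg
Δh = 334.52 + 841 + 83.212 = 1258.7 kJ/kg
Q = ṁ·Δh = 188.3 kg/h × 1258.7 kJ/kg = 237020 kJ/h
|Q| = 65.839 kW = 3950.3 kJ/min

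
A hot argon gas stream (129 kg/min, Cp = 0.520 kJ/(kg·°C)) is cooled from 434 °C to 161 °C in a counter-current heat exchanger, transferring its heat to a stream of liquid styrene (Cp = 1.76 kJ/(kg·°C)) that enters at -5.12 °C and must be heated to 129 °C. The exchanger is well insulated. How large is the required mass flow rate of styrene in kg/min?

Heat released by hot stream: Q = 129 × 0.520 × (434 − 161) = 18313 kJ/min
Energy balance on cold side (adiabatic exchanger): Q = ṁ_c·Cp_c·(T_c,out − T_c,in)
ṁ_c = 18313 / [1.76 × (129 − -5.12)] = 77.58 kg/min

ṁ_c = 77.6 kg/min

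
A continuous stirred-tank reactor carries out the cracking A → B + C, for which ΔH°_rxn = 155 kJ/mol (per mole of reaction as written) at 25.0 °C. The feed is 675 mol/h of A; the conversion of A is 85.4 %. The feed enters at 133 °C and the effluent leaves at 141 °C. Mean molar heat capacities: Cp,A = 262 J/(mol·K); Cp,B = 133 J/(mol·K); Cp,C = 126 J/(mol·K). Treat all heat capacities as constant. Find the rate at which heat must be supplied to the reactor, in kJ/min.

Extent of reaction ξ = 0.854 × 675 = 576.45 mol/h
Reaction term: ξ·ΔH°_rxn = 576.45 × 155 = 89350 kJ/h
Sensible, feed 133→25 °C: -19100 kJ/h
Outlet flows (mol/h): A 98.55, B 576.45, C 576.45
Sensible, products 25→141 °C: 20314 kJ/h
Q = ΔH = 90564 kJ/h = 25.157 kW
Heat supplied = 1509.4 kJ/min

Q_in = 1510 kJ/min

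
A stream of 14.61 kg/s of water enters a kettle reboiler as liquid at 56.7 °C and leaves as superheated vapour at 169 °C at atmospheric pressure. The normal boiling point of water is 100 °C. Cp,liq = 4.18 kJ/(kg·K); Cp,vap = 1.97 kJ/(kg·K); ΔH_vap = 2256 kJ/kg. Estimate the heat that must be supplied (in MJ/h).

liquid 56.7→100 °C: 180.99 kJ/kg
vaporisation at 100 °C: 2256 kJ/kg
vapour 100→169 °C: 135.93 kJ/kg
Δh = 180.99 + 2256 + 135.93 = 2572.9 kJ/kg
Q = ṁ·Δh = 14.61 kg/s × 2572.9 kJ/kg = 37590 kJ/s
|Q| = 37590 kW = 135330 MJ/h

Q = 135000 MJ/h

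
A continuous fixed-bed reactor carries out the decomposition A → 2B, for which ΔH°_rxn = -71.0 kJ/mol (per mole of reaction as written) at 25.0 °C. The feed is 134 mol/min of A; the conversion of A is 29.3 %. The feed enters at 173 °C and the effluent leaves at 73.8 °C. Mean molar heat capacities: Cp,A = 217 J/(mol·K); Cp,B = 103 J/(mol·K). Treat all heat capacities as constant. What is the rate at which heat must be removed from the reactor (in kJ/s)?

Extent of reaction ξ = 0.293 × 134 = 39.262 mol/min
Reaction term: ξ·ΔH°_rxn = 39.262 × -71.0 = -2787.6 kJ/min
Sensible, feed 173→25 °C: -4303.5 kJ/min
Outlet flows (mol/min): A 94.738, B 78.524
Sensible, products 25→73.8 °C: 1397.9 kJ/min
Q = ΔH = -5693.2 kJ/min = -94.887 kW
Heat removed = 94.887 kJ/s

Q_out = 94.9 kJ/s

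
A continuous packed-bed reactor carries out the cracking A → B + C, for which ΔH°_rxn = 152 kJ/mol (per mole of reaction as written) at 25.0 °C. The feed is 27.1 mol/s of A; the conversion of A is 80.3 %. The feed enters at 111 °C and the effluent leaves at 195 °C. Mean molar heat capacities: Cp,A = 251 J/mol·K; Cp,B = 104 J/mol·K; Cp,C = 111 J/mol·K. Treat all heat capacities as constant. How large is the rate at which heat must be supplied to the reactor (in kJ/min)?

Q_in = 225000 kJ/min

Extent of reaction ξ = 0.803 × 27.1 = 21.761 mol/s
Reaction term: ξ·ΔH°_rxn = 21.761 × 152 = 3307.7 kJ/s
Sensible, feed 111→25 °C: -584.98 kJ/s
Outlet flows (mol/s): A 5.3387, B 21.761, C 21.761
Sensible, products 25→195 °C: 1023.2 kJ/s
Q = ΔH = 3745.9 kJ/s = 3745.9 kW
Heat supplied = 224750 kJ/min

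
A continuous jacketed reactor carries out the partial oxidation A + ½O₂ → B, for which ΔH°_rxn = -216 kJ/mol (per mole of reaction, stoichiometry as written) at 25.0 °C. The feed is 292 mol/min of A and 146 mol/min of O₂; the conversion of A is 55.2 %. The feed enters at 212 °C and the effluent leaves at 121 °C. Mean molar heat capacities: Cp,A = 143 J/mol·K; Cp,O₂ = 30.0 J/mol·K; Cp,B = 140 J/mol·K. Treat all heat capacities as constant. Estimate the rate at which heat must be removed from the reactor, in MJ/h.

Extent of reaction ξ = 0.552 × 292 = 161.18 mol/min
Reaction term: ξ·ΔH°_rxn = 161.18 × -216 = -34816 kJ/min
Sensible, feed 212→25 °C: -8627.4 kJ/min
Outlet flows (mol/min): A 130.82, O₂ 65.408, B 161.18
Sensible, products 25→121 °C: 4150.5 kJ/min
Q = ΔH = -39293 kJ/min = -654.88 kW
Heat removed = 2357.6 MJ/h

Q_out = 2360 MJ/h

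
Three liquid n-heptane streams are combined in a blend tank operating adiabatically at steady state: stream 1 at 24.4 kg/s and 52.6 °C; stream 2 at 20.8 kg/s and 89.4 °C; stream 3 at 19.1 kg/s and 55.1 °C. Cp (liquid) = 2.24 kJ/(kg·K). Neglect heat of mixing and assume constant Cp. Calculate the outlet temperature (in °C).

T_out = 65.2 °C

Energy balance with Q = 0: Σ ṁᵢCp,ᵢ(T_out − Tᵢ) = 0
Σ ṁᵢCp,ᵢTᵢ = 24.4×2.24×52.6 + 20.8×2.24×89.4 + 19.1×2.24×55.1 = 9397.6
Σ ṁᵢCp,ᵢ = 24.4×2.24 + 20.8×2.24 + 19.1×2.24 = 144.03
T_out = 9397.6 / 144.03 = 65.247 °C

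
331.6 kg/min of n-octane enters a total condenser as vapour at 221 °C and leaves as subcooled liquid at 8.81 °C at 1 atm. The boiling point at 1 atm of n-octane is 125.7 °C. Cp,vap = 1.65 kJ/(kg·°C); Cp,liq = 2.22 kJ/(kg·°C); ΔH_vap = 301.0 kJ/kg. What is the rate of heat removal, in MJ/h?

vapour 221→125.7 °C: -157.24 kJ/kg
condensation at 125.7 °C: -301 kJ/kg
liquid 125.7→8.81 °C: -259.5 kJ/kg
Δh = -157.24 + -301 + -259.5 = -717.74 kJ/kg
Q = ṁ·Δh = 331.6 kg/min × -717.74 kJ/kg = -238000 kJ/min
|Q| = 3966.7 kW = 14280 MJ/h

Q_c = 14300 MJ/h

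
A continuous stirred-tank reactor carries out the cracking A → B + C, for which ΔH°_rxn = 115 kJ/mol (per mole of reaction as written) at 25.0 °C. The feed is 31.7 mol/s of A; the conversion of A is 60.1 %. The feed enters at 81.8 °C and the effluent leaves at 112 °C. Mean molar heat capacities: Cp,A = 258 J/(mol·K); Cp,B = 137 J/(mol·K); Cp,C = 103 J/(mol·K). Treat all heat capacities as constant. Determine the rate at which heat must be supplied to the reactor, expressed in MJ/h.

Q_in = 8670 MJ/h

Extent of reaction ξ = 0.601 × 31.7 = 19.052 mol/s
Reaction term: ξ·ΔH°_rxn = 19.052 × 115 = 2190.9 kJ/s
Sensible, feed 81.8→25 °C: -464.54 kJ/s
Outlet flows (mol/s): A 12.648, B 19.052, C 19.052
Sensible, products 25→112 °C: 681.7 kJ/s
Q = ΔH = 2408.1 kJ/s = 2408.1 kW
Heat supplied = 8669.2 MJ/h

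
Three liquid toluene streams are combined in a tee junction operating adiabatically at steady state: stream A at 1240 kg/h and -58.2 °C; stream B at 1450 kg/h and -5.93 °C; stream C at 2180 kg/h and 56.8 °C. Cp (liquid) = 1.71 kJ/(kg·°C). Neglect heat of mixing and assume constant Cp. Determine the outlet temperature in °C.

Adiabatic, steady state ⇒ Σ ṁᵢCp,ᵢ(T_out − Tᵢ) = 0
Σ ṁᵢCp,ᵢTᵢ = 1240×1.71×-58.2 + 1450×1.71×-5.93 + 2180×1.71×56.8 = 73628
Σ ṁᵢCp,ᵢ = 1240×1.71 + 1450×1.71 + 2180×1.71 = 8327.7
T_out = 73628 / 8327.7 = 8.8414 °C

T_out = 8.84 °C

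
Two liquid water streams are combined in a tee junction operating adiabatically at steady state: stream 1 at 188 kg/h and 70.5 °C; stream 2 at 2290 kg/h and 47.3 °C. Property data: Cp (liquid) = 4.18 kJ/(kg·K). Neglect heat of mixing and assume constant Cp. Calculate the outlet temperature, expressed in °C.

T_out = 49.1 °C

No heat crosses the boundary, so H_out = H_in.
T_out = Σ ṁᵢCp,ᵢTᵢ / Σ ṁᵢCp,ᵢ
      = 508170 / 10358 = 49.06 °C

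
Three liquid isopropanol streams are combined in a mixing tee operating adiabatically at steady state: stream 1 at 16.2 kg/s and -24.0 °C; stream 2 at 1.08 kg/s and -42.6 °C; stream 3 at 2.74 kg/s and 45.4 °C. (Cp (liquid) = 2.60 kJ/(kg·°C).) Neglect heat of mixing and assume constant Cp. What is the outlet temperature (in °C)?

T_out = -15.5 °C

Energy balance with Q = 0: Σ ṁᵢCp,ᵢ(T_out − Tᵢ) = 0
Σ ṁᵢCp,ᵢTᵢ = 16.2×2.60×-24.0 + 1.08×2.60×-42.6 + 2.74×2.60×45.4 = -807.07
Σ ṁᵢCp,ᵢ = 16.2×2.60 + 1.08×2.60 + 2.74×2.60 = 52.052
T_out = -807.07 / 52.052 = -15.505 °C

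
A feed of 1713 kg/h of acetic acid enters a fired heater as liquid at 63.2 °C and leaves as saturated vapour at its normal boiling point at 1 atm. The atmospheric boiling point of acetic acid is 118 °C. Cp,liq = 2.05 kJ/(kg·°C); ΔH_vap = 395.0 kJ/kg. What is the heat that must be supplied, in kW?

Q = 241 kW

liquid 63.2→118 °C: 112.34 kJ/kg
vaporisation at 118 °C: 395 kJ/kg
Δh = 112.34 + 395 = 507.34 kJ/kg
Q = ṁ·Δh = 1713 kg/h × 507.34 kJ/kg = 869070 kJ/h
|Q| = 241.41 kW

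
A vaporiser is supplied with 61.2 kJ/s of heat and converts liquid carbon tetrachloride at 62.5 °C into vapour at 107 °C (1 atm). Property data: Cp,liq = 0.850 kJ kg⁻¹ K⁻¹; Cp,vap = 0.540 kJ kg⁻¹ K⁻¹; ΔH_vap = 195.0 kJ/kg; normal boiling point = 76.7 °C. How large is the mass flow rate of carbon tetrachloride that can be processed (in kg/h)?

ṁ = 986 kg/h

Δh = 0.850×(76.7−62.5) + 195.0 + 0.540×(107−76.7) = 223.43 kJ/kg
Q = 61.2 kJ/s = 61.2 kJ/s = 220320 kJ/h
ṁ = Q/Δh = 220320 / 223.43 = 986.07 kg/h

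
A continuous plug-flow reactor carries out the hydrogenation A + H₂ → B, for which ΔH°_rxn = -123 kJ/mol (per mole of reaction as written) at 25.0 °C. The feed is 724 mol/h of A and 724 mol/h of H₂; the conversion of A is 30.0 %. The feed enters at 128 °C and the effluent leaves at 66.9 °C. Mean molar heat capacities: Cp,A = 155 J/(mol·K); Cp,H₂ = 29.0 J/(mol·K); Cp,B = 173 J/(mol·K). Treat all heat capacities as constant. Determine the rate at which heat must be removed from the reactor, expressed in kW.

Extent of reaction ξ = 0.300 × 724 = 217.2 mol/h
Reaction term: ξ·ΔH°_rxn = 217.2 × -123 = -26716 kJ/h
Sensible, feed 128→25 °C: -13721 kJ/h
Outlet flows (mol/h): A 506.8, H₂ 506.8, B 217.2
Sensible, products 25→66.9 °C: 5481.6 kJ/h
Q = ΔH = -34955 kJ/h = -9.7098 kW
Heat removed = 9.7098 kW

Q_out = 9.71 kW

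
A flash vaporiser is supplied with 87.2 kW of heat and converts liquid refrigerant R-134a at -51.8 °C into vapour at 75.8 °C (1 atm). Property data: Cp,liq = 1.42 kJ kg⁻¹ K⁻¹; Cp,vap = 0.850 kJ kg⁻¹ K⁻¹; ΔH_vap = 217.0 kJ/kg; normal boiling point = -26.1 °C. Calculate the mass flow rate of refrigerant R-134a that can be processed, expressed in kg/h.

ṁ = 923 kg/h

Δh = 1.42×(-26.1−-51.8) + 217.0 + 0.850×(75.8−-26.1) = 340.11 kJ/kg
Q = 87.2 kW = 87.2 kJ/s = 313920 kJ/h
ṁ = Q/Δh = 313920 / 340.11 = 923 kg/h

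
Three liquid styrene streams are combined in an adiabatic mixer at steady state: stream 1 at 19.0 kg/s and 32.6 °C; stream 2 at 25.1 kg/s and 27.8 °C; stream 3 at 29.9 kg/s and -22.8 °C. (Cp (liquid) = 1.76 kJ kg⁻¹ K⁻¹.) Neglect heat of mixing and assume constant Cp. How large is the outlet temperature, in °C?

Adiabatic, steady state ⇒ Σ ṁᵢCp,ᵢ(T_out − Tᵢ) = 0
Σ ṁᵢCp,ᵢTᵢ = 19.0×1.76×32.6 + 25.1×1.76×27.8 + 29.9×1.76×-22.8 = 1118.4
Σ ṁᵢCp,ᵢ = 19.0×1.76 + 25.1×1.76 + 29.9×1.76 = 130.24
T_out = 1118.4 / 130.24 = 8.5873 °C

T_out = 8.59 °C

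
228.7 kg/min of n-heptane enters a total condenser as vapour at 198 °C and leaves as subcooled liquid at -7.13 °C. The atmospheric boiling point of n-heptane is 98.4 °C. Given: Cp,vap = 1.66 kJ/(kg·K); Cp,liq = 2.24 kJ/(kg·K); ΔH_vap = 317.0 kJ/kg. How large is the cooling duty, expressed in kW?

vapour 198→98.4 °C: -165.34 kJ/kg
condensation at 98.4 °C: -317 kJ/kg
liquid 98.4→-7.13 °C: -236.39 kJ/kg
Δh = -165.34 + -317 + -236.39 = -718.72 kJ/kg
Q = ṁ·Δh = 228.7 kg/min × -718.72 kJ/kg = -164370 kJ/min
|Q| = 2739.5 kW

Q_c = 2740 kW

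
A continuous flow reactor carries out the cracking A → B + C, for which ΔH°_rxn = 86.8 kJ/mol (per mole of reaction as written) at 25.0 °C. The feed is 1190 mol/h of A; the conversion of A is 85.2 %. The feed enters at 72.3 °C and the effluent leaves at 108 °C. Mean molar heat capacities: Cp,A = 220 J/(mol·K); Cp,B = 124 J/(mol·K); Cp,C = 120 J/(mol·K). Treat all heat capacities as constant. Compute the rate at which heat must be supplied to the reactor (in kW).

Extent of reaction ξ = 0.852 × 1190 = 1013.9 mol/h
Reaction term: ξ·ΔH°_rxn = 1013.9 × 86.8 = 88005 kJ/h
Sensible, feed 72.3→25 °C: -12383 kJ/h
Outlet flows (mol/h): A 176.12, B 1013.9, C 1013.9
Sensible, products 25→108 °C: 23749 kJ/h
Q = ΔH = 99371 kJ/h = 27.603 kW
Heat supplied = 27.603 kW

Q_in = 27.6 kW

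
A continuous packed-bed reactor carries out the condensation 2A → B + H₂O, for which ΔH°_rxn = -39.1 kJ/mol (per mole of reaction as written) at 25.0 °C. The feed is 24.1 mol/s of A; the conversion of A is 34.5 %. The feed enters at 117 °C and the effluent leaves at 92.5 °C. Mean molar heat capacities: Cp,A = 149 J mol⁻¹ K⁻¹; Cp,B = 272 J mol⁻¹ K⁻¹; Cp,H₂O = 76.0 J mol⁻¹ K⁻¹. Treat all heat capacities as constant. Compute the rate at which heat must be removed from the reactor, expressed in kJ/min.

Extent of reaction ξ = 0.345 × 24.1 / 2 = 4.1573 mol/s
Reaction term: ξ·ΔH°_rxn = 4.1573 × -39.1 = -162.55 kJ/s
Sensible, feed 117→25 °C: -330.36 kJ/s
Outlet flows (mol/s): A 15.786, B 4.1573, H₂O 4.1573
Sensible, products 25→92.5 °C: 256.42 kJ/s
Q = ΔH = -236.49 kJ/s = -236.49 kW
Heat removed = 14190 kJ/min

Q_out = 14200 kJ/min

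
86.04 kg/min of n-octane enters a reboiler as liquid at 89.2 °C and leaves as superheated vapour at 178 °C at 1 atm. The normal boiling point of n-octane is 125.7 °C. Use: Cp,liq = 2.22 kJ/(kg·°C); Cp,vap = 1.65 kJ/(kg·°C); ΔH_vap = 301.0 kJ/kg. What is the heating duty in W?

Q = 672000 W

liquid 89.2→125.7 °C: 81.03 kJ/kg
vaporisation at 125.7 °C: 301 kJ/kg
vapour 125.7→178 °C: 86.295 kJ/kg
Δh = 81.03 + 301 + 86.295 = 468.32 kJ/kg
Q = ṁ·Δh = 86.04 kg/min × 468.32 kJ/kg = 40295 kJ/min
|Q| = 671.58 kW = 671580 W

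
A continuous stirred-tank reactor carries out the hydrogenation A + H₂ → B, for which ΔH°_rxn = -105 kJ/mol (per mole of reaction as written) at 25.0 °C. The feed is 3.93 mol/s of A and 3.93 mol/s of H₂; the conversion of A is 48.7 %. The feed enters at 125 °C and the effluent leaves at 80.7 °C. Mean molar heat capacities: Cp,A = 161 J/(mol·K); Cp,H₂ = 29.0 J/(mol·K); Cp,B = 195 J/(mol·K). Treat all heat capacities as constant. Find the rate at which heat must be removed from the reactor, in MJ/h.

Q_out = 841 MJ/h

Extent of reaction ξ = 0.487 × 3.93 = 1.9139 mol/s
Reaction term: ξ·ΔH°_rxn = 1.9139 × -105 = -200.96 kJ/s
Sensible, feed 125→25 °C: -74.67 kJ/s
Outlet flows (mol/s): A 2.0161, H₂ 2.0161, B 1.9139
Sensible, products 25→80.7 °C: 42.124 kJ/s
Q = ΔH = -233.51 kJ/s = -233.51 kW
Heat removed = 840.62 MJ/h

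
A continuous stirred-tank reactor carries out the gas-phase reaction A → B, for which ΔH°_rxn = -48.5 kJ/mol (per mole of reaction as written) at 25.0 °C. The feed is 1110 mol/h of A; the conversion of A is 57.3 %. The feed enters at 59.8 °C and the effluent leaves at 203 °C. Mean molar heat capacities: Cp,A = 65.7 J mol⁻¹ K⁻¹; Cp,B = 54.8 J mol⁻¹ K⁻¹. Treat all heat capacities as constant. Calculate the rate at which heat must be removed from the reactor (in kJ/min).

Extent of reaction ξ = 0.573 × 1110 = 636.03 mol/h
Reaction term: ξ·ΔH°_rxn = 636.03 × -48.5 = -30847 kJ/h
Sensible, feed 59.8→25 °C: -2537.9 kJ/h
Outlet flows (mol/h): A 473.97, B 636.03
Sensible, products 25→203 °C: 11747 kJ/h
Q = ΔH = -21638 kJ/h = -6.0106 kW
Heat removed = 360.64 kJ/min

Q_out = 361 kJ/min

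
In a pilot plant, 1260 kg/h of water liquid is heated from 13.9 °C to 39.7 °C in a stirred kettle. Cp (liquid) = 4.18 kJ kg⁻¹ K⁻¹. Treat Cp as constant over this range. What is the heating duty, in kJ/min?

Q = 2260 kJ/min

Q = ṁ·Cp·ΔT = 1260 × 4.18 × (39.7 − 13.9) = 135880 kJ/h
Converting: 135880 / 3600 s = 37.745 kW
Heating duty = 2264.7 kJ/min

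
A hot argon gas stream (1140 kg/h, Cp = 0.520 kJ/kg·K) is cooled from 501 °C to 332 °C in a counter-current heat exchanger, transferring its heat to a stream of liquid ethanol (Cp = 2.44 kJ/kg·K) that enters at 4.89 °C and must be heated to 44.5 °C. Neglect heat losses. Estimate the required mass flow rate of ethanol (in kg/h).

Heat released by hot stream: Q = 1140 × 0.520 × (501 − 332) = 100180 kJ/h
Energy balance on cold side (adiabatic exchanger): Q = ṁ_c·Cp_c·(T_c,out − T_c,in)
ṁ_c = 100180 / [2.44 × (44.5 − 4.89)] = 1036.6 kg/h

ṁ_c = 1040 kg/h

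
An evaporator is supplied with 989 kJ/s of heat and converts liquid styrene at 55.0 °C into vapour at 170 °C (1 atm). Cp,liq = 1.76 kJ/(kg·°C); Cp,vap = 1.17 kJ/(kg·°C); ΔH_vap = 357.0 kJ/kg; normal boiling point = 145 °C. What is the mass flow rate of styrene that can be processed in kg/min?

Δh = 1.76×(145−55.0) + 357.0 + 1.17×(170−145) = 544.65 kJ/kg
Q = 989 kJ/s = 989 kJ/s = 59340 kJ/min
ṁ = Q/Δh = 59340 / 544.65 = 108.95 kg/min

ṁ = 109 kg/min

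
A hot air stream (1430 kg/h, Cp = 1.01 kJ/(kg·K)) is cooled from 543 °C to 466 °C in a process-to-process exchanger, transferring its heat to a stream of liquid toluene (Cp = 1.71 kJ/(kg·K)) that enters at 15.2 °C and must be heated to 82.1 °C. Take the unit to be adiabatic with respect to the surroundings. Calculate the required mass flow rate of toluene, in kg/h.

Heat released by hot stream: Q = 1430 × 1.01 × (543 − 466) = 111210 kJ/h
Energy balance on cold side (adiabatic exchanger): Q = ṁ_c·Cp_c·(T_c,out − T_c,in)
ṁ_c = 111210 / [1.71 × (82.1 − 15.2)] = 972.13 kg/h

ṁ_c = 972 kg/h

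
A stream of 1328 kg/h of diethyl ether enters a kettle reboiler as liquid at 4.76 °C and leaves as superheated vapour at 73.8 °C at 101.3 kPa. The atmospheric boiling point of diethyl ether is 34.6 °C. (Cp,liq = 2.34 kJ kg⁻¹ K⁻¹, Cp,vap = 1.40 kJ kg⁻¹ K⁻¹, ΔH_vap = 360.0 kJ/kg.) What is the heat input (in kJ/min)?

Q = 10700 kJ/min

liquid 4.76→34.6 °C: 69.826 kJ/kg
vaporisation at 34.6 °C: 360 kJ/kg
vapour 34.6→73.8 °C: 54.88 kJ/kg
Δh = 69.826 + 360 + 54.88 = 484.71 kJ/kg
Q = ṁ·Δh = 1328 kg/h × 484.71 kJ/kg = 643690 kJ/h
|Q| = 178.8 kW = 10728 kJ/min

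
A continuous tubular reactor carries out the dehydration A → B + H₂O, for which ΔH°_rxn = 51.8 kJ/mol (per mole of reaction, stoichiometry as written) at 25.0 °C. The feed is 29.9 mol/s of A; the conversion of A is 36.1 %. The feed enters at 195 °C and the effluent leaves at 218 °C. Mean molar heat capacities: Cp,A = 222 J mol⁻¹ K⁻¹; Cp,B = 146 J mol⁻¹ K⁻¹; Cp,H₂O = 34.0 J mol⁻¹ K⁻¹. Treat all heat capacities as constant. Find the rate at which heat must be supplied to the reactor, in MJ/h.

Extent of reaction ξ = 0.361 × 29.9 = 10.794 mol/s
Reaction term: ξ·ΔH°_rxn = 10.794 × 51.8 = 559.12 kJ/s
Sensible, feed 195→25 °C: -1128.4 kJ/s
Outlet flows (mol/s): A 19.106, B 10.794, H₂O 10.794
Sensible, products 25→218 °C: 1193.6 kJ/s
Q = ΔH = 624.3 kJ/s = 624.3 kW
Heat supplied = 2247.5 MJ/h

Q_in = 2250 MJ/h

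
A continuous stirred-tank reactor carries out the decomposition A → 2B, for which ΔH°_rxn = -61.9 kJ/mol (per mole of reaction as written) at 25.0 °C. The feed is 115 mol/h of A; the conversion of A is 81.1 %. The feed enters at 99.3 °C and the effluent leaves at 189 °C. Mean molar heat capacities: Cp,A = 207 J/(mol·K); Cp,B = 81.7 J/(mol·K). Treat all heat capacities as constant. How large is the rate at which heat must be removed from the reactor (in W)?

Extent of reaction ξ = 0.811 × 115 = 93.265 mol/h
Reaction term: ξ·ΔH°_rxn = 93.265 × -61.9 = -5773.1 kJ/h
Sensible, feed 99.3→25 °C: -1768.7 kJ/h
Outlet flows (mol/h): A 21.735, B 186.53
Sensible, products 25→189 °C: 3237.1 kJ/h
Q = ΔH = -4304.7 kJ/h = -1.1957 kW
Heat removed = 1195.7 W

Q_out = 1200 W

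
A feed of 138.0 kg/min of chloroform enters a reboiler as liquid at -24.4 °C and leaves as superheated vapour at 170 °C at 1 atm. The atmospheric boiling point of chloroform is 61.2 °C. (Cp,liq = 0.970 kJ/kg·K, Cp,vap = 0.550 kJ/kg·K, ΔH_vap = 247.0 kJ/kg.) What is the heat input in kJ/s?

Q = 897 kJ/s

liquid -24.4→61.2 °C: 83.032 kJ/kg
vaporisation at 61.2 °C: 247 kJ/kg
vapour 61.2→170 °C: 59.84 kJ/kg
Δh = 83.032 + 247 + 59.84 = 389.87 kJ/kg
Q = ṁ·Δh = 138.0 kg/min × 389.87 kJ/kg = 53802 kJ/min
|Q| = 896.71 kW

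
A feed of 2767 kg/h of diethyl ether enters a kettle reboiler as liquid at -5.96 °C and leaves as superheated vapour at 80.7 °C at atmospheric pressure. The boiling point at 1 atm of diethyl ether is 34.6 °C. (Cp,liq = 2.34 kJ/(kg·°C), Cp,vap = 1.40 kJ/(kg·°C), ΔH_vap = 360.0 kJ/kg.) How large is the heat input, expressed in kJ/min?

Q = 24000 kJ/min

liquid -5.96→34.6 °C: 94.91 kJ/kg
vaporisation at 34.6 °C: 360 kJ/kg
vapour 34.6→80.7 °C: 64.54 kJ/kg
Δh = 94.91 + 360 + 64.54 = 519.45 kJ/kg
Q = ṁ·Δh = 2767 kg/h × 519.45 kJ/kg = 1.4373e+06 kJ/h
|Q| = 399.26 kW = 23955 kJ/min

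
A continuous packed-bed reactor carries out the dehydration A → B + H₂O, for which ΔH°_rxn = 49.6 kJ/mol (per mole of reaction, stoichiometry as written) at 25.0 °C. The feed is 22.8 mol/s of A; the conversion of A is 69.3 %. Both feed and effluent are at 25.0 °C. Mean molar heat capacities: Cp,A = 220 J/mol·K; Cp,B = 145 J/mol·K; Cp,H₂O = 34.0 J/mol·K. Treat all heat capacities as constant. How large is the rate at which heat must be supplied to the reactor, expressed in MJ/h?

Extent of reaction ξ = 0.693 × 22.8 = 15.8 mol/s
Reaction term: ξ·ΔH°_rxn = 15.8 × 49.6 = 783.7 kJ/s
Q = ΔH = 783.7 kJ/s = 783.7 kW
Heat supplied = 2821.3 MJ/h

Q_in = 2820 MJ/h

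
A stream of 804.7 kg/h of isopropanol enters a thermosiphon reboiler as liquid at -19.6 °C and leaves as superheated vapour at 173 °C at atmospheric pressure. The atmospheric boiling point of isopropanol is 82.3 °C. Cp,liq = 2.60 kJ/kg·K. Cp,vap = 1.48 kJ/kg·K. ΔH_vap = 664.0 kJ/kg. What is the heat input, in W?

Q = 238000 W

liquid -19.6→82.3 °C: 264.94 kJ/kg
vaporisation at 82.3 °C: 664 kJ/kg
vapour 82.3→173 °C: 134.24 kJ/kg
Δh = 264.94 + 664 + 134.24 = 1063.2 kJ/kg
Q = ṁ·Δh = 804.7 kg/h × 1063.2 kJ/kg = 855540 kJ/h
|Q| = 237.65 kW = 237650 W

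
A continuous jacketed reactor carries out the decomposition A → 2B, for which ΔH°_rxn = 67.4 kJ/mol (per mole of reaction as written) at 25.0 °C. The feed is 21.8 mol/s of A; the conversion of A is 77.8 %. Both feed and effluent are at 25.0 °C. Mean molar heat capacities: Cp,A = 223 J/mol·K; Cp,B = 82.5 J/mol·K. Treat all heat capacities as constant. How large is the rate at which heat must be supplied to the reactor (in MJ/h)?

Extent of reaction ξ = 0.778 × 21.8 = 16.96 mol/s
Reaction term: ξ·ΔH°_rxn = 16.96 × 67.4 = 1143.1 kJ/s
Q = ΔH = 1143.1 kJ/s = 1143.1 kW
Heat supplied = 4115.3 MJ/h

Q_in = 4120 MJ/h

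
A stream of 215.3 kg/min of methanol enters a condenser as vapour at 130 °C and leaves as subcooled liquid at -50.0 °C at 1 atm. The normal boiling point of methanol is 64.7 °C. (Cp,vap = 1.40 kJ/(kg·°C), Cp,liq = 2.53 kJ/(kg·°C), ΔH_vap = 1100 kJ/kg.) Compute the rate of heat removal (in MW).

vapour 130→64.7 °C: -91.42 kJ/kg
condensation at 64.7 °C: -1100 kJ/kg
liquid 64.7→-50.0 °C: -290.19 kJ/kg
Δh = -91.42 + -1100 + -290.19 = -1481.6 kJ/kg
Q = ṁ·Δh = 215.3 kg/min × -1481.6 kJ/kg = -318990 kJ/min
|Q| = 5316.5 kW = 5.3165 MW

Q_c = 5.32 MW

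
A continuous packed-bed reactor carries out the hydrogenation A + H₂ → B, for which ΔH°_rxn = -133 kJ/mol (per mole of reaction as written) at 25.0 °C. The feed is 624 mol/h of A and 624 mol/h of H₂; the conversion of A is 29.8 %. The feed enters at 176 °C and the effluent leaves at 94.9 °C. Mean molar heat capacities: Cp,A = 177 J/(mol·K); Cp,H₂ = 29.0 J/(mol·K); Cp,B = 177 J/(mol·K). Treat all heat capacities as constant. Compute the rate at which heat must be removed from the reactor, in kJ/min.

Q_out = 592 kJ/min

Extent of reaction ξ = 0.298 × 624 = 185.95 mol/h
Reaction term: ξ·ΔH°_rxn = 185.95 × -133 = -24732 kJ/h
Sensible, feed 176→25 °C: -19410 kJ/h
Outlet flows (mol/h): A 438.05, H₂ 438.05, B 185.95
Sensible, products 25→94.9 °C: 8608.3 kJ/h
Q = ΔH = -35533 kJ/h = -9.8704 kW
Heat removed = 592.22 kJ/min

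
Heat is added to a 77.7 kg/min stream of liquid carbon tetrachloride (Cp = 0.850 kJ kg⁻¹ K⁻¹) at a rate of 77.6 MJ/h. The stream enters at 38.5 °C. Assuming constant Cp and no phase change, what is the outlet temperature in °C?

T_out = 58.1 °C

Q = 77.6 MJ/h = 1293.3 kJ/min
ΔT = Q/(ṁ·Cp) = 1293.3/(77.7×0.850) = 19.583 K
T_out = 38.5 + 19.583 = 58.083 °C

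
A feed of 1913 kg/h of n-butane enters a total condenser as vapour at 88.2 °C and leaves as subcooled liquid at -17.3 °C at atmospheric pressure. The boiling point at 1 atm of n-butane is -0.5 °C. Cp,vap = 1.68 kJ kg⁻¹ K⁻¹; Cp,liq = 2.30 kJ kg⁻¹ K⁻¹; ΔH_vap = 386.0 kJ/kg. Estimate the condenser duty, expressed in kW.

Q_c = 305 kW

vapour 88.2→-0.5 °C: -149.02 kJ/kg
condensation at -0.5 °C: -386 kJ/kg
liquid -0.5→-17.3 °C: -38.64 kJ/kg
Δh = -149.02 + -386 + -38.64 = -573.66 kJ/kg
Q = ṁ·Δh = 1913 kg/h × -573.66 kJ/kg = -1.0974e+06 kJ/h
|Q| = 304.83 kW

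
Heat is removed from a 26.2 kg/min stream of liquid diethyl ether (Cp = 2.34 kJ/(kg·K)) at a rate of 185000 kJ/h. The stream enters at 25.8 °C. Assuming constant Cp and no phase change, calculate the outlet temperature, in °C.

Q = 185000 kJ/h = 3083.3 kJ/min
ΔT = Q/(ṁ·Cp) = 3083.3/(26.2×2.34) = 50.293 K
T_out = 25.8 − 50.293 = -24.493 °C

T_out = -24.5 °C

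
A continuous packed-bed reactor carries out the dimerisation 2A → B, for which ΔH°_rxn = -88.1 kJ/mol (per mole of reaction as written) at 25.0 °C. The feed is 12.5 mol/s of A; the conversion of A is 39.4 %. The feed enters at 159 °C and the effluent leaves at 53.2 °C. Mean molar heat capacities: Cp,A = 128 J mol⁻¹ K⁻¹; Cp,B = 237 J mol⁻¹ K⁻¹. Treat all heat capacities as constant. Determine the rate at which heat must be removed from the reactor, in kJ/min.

Q_out = 23300 kJ/min

Extent of reaction ξ = 0.394 × 12.5 / 2 = 2.4625 mol/s
Reaction term: ξ·ΔH°_rxn = 2.4625 × -88.1 = -216.95 kJ/s
Sensible, feed 159→25 °C: -214.4 kJ/s
Outlet flows (mol/s): A 7.575, B 2.4625
Sensible, products 25→53.2 °C: 43.801 kJ/s
Q = ΔH = -387.55 kJ/s = -387.55 kW
Heat removed = 23253 kJ/min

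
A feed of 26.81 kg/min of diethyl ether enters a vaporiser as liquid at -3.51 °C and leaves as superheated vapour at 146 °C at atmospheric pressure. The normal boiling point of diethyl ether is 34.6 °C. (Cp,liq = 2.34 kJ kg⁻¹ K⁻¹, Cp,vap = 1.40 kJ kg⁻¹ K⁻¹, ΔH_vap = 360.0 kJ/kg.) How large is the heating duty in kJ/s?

Q = 270 kJ/s

liquid -3.51→34.6 °C: 89.177 kJ/kg
vaporisation at 34.6 °C: 360 kJ/kg
vapour 34.6→146 °C: 155.96 kJ/kg
Δh = 89.177 + 360 + 155.96 = 605.14 kJ/kg
Q = ṁ·Δh = 26.81 kg/min × 605.14 kJ/kg = 16224 kJ/min
|Q| = 270.4 kW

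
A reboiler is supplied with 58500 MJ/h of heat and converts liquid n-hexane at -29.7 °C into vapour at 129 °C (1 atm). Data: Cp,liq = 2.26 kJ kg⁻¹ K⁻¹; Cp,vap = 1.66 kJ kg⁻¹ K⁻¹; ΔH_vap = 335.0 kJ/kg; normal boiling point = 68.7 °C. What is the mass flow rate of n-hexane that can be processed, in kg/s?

Δh = 2.26×(68.7−-29.7) + 335.0 + 1.66×(129−68.7) = 657.48 kJ/kg
Q = 58500 MJ/h = 16250 kJ/s = 16250 kJ/s
ṁ = Q/Δh = 16250 / 657.48 = 24.716 kg/s

ṁ = 24.7 kg/s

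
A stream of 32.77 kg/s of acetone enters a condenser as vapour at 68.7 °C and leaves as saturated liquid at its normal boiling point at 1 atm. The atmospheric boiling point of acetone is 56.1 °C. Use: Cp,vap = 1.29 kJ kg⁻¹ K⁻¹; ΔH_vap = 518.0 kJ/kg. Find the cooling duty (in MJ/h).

Q_c = 63000 MJ/h

vapour 68.7→56.1 °C: -16.254 kJ/kg
condensation at 56.1 °C: -518 kJ/kg
Δh = -16.254 + -518 = -534.25 kJ/kg
Q = ṁ·Δh = 32.77 kg/s × -534.25 kJ/kg = -17508 kJ/s
|Q| = 17508 kW = 63027 MJ/h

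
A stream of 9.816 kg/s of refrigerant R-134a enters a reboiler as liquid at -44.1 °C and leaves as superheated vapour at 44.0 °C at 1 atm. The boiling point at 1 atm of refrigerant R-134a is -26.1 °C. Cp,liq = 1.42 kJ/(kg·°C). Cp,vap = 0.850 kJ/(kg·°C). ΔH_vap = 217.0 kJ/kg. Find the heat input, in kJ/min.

Q = 178000 kJ/min

liquid -44.1→-26.1 °C: 25.56 kJ/kg
vaporisation at -26.1 °C: 217 kJ/kg
vapour -26.1→44.0 °C: 59.585 kJ/kg
Δh = 25.56 + 217 + 59.585 = 302.14 kJ/kg
Q = ṁ·Δh = 9.816 kg/s × 302.14 kJ/kg = 2965.9 kJ/s
|Q| = 2965.9 kW = 177950 kJ/min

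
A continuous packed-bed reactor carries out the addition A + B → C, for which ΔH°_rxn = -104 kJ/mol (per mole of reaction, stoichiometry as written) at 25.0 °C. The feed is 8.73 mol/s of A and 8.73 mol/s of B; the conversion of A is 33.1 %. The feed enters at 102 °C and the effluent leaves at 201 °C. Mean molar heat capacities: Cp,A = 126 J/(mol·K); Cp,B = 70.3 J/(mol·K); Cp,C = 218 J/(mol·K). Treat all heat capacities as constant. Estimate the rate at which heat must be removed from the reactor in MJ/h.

Extent of reaction ξ = 0.331 × 8.73 = 2.8896 mol/s
Reaction term: ξ·ΔH°_rxn = 2.8896 × -104 = -300.52 kJ/s
Sensible, feed 102→25 °C: -131.95 kJ/s
Outlet flows (mol/s): A 5.8404, B 5.8404, C 2.8896
Sensible, products 25→201 °C: 312.65 kJ/s
Q = ΔH = -119.83 kJ/s = -119.83 kW
Heat removed = 431.39 MJ/h

Q_out = 431 MJ/h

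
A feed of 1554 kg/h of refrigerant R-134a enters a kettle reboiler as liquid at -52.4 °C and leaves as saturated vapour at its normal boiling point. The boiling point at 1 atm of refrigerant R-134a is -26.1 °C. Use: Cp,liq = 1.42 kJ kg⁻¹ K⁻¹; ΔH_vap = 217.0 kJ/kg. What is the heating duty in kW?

liquid -52.4→-26.1 °C: 37.346 kJ/kg
vaporisation at -26.1 °C: 217 kJ/kg
Δh = 37.346 + 217 = 254.35 kJ/kg
Q = ṁ·Δh = 1554 kg/h × 254.35 kJ/kg = 395250 kJ/h
|Q| = 109.79 kW

Q = 110 kW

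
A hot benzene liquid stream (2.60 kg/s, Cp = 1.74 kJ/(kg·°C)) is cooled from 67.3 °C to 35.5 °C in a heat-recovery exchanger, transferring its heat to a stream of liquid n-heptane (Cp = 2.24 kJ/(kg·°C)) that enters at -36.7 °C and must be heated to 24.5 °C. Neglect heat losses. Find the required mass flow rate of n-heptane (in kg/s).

Heat released by hot stream: Q = 2.60 × 1.74 × (67.3 − 35.5) = 143.86 kJ/s
Energy balance on cold side (adiabatic exchanger): Q = ṁ_c·Cp_c·(T_c,out − T_c,in)
ṁ_c = 143.86 / [2.24 × (24.5 − -36.7)] = 1.0494 kg/s

ṁ_c = 1.05 kg/s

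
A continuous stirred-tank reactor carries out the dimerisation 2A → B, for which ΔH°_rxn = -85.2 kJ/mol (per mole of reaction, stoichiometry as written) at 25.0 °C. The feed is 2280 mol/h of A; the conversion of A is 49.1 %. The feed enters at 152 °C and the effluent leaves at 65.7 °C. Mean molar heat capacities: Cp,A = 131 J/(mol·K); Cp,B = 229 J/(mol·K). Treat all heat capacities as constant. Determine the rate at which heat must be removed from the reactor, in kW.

Q_out = 20.6 kW

Extent of reaction ξ = 0.491 × 2280 / 2 = 559.74 mol/h
Reaction term: ξ·ΔH°_rxn = 559.74 × -85.2 = -47690 kJ/h
Sensible, feed 152→25 °C: -37932 kJ/h
Outlet flows (mol/h): A 1160.5, B 559.74
Sensible, products 25→65.7 °C: 11404 kJ/h
Q = ΔH = -74218 kJ/h = -20.616 kW
Heat removed = 20.616 kW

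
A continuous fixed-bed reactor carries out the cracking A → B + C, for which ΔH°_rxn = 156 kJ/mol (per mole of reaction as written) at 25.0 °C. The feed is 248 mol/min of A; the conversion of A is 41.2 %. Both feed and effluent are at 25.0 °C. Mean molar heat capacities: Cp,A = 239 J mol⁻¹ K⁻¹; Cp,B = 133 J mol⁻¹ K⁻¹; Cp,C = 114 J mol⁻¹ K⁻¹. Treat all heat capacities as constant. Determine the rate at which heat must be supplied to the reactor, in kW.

Q_in = 266 kW

Extent of reaction ξ = 0.412 × 248 = 102.18 mol/min
Reaction term: ξ·ΔH°_rxn = 102.18 × 156 = 15939 kJ/min
Q = ΔH = 15939 kJ/min = 265.66 kW
Heat supplied = 265.66 kW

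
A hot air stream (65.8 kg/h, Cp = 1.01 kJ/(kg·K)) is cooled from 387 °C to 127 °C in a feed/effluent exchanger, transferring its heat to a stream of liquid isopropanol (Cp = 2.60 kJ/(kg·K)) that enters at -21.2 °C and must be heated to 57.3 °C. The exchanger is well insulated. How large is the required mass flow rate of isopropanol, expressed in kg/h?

Heat released by hot stream: Q = 65.8 × 1.01 × (387 − 127) = 17279 kJ/h
Energy balance on cold side (adiabatic exchanger): Q = ṁ_c·Cp_c·(T_c,out − T_c,in)
ṁ_c = 17279 / [2.60 × (57.3 − -21.2)] = 84.66 kg/h

ṁ_c = 84.7 kg/h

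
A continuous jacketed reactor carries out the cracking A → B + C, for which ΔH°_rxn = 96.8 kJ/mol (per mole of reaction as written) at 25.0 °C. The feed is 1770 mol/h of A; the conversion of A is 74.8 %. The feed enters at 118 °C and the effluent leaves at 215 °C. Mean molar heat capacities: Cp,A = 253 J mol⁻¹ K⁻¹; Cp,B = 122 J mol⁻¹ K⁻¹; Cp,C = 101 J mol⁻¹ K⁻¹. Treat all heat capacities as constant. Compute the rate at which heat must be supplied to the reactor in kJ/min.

Q_in = 2730 kJ/min

Extent of reaction ξ = 0.748 × 1770 = 1324 mol/h
Reaction term: ξ·ΔH°_rxn = 1324 × 96.8 = 128160 kJ/h
Sensible, feed 118→25 °C: -41646 kJ/h
Outlet flows (mol/h): A 446.04, B 1324, C 1324
Sensible, products 25→215 °C: 77537 kJ/h
Q = ΔH = 164050 kJ/h = 45.57 kW
Heat supplied = 2734.2 kJ/min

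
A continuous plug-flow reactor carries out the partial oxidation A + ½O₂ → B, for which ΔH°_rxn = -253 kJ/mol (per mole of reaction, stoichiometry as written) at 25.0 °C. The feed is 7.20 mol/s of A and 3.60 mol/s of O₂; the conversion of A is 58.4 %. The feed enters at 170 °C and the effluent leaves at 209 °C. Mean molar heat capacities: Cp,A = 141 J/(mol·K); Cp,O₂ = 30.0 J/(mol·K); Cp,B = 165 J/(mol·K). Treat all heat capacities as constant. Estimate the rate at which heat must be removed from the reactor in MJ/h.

Extent of reaction ξ = 0.584 × 7.20 = 4.2048 mol/s
Reaction term: ξ·ΔH°_rxn = 4.2048 × -253 = -1063.8 kJ/s
Sensible, feed 170→25 °C: -162.86 kJ/s
Outlet flows (mol/s): A 2.9952, O₂ 1.4976, B 4.2048
Sensible, products 25→209 °C: 213.63 kJ/s
Q = ΔH = -1013 kJ/s = -1013 kW
Heat removed = 3647 MJ/h

Q_out = 3650 MJ/h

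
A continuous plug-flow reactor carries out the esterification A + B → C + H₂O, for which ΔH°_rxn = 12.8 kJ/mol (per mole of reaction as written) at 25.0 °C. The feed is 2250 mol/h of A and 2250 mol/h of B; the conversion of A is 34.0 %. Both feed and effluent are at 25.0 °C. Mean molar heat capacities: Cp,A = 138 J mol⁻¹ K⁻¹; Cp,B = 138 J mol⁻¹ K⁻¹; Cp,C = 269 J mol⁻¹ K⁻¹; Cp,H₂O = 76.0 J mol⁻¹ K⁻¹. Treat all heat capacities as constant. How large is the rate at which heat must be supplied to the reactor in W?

Extent of reaction ξ = 0.340 × 2250 = 765 mol/h
Reaction term: ξ·ΔH°_rxn = 765 × 12.8 = 9792 kJ/h
Q = ΔH = 9792 kJ/h = 2.72 kW
Heat supplied = 2720 W

Q_in = 2720 W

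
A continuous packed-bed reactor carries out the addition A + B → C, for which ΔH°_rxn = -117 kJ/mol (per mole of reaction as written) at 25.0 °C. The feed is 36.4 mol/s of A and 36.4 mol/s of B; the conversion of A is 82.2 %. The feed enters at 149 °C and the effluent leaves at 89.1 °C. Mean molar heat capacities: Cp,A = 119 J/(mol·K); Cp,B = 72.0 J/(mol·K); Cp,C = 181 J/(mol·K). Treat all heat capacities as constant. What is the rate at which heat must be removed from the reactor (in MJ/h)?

Q_out = 14200 MJ/h

Extent of reaction ξ = 0.822 × 36.4 = 29.921 mol/s
Reaction term: ξ·ΔH°_rxn = 29.921 × -117 = -3500.7 kJ/s
Sensible, feed 149→25 °C: -862.1 kJ/s
Outlet flows (mol/s): A 6.4792, B 6.4792, C 29.921
Sensible, products 25→89.1 °C: 426.47 kJ/s
Q = ΔH = -3936.4 kJ/s = -3936.4 kW
Heat removed = 14171 MJ/h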